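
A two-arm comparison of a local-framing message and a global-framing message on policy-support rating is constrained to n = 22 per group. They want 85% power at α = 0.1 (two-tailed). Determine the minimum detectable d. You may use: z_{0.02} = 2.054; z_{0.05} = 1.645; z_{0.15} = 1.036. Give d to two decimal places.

d_min ≈ 0.81

For two independent groups of n = 22 each: d_min = (z_{α/2} + z_β)·√(2/n).
z-sum = 1.645 + 1.036 = 2.681.
d_min = 2.681 × √(2/22) = 2.681 × 0.3015 = 0.808.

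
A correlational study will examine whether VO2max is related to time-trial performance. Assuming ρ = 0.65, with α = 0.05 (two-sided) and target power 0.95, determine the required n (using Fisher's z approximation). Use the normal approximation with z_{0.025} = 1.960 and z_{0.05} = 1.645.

Fisher's z: C = ½·ln((1+r)/(1−r)) = ½·ln(4.7143) = 0.7753.
n = ((z_{α/2} + z_β)/C)² + 3.
(1.960 + 1.645) / 0.7753 = 3.605 / 0.7753 = 4.650.
n = 4.650² + 3 = 21.62 + 3 = 24.6.
Round up.

n = 25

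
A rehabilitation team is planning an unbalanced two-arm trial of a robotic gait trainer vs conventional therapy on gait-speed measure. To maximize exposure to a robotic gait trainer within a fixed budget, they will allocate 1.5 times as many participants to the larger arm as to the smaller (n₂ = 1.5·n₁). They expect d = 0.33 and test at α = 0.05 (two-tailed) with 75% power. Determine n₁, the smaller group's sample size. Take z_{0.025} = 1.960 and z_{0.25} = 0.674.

With allocation ratio k = n₂/n₁ = 1.5, Var(x̄₁−x̄₂) = σ²(1/n₁ + 1/(k·n₁)) = σ²·(k+1)/(k·n₁).
So n₁ = (1 + 1/k)·((z_{α/2} + z_β)/d)² = 1.667 × (2.634/0.33)².
n₁ = 1.667 × 63.71 = 106.2.
Round up: n₁ = 107, giving n₂ = ⌈1.5 × 107⌉ = ⌈160.5⌉ = 161.

n₁ = 107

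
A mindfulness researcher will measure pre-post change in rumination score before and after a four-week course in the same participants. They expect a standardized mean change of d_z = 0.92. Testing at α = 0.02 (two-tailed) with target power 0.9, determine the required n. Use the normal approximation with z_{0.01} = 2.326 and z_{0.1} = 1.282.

n = 16 pairs

For a paired (one-sample on differences) test: n = ((z_{α/2} + z_β) / d)².
z_{α/2} + z_β = 2.326 + 1.282 = 3.608.
n = (3.608 / 0.92)² = 3.922² = 15.38.
Round up.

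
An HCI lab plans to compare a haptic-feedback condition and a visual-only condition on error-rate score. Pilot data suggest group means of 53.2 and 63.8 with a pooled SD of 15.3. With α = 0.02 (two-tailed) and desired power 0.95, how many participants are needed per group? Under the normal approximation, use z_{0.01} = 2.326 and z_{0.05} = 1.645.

n = 66 per group

Cohen's d = |M₁ − M₂| / SD_pooled = |53.2 − 63.8| / 15.3 = 10.6 / 15.3 = 0.693.
For two independent groups with equal n: n = 2·((z_{α/2} + z_β) / d)².
z_{α/2} + z_β = 2.326 + 1.645 = 3.971.
n = 2 × (3.971 / 0.693)² = 2 × 5.730² = 2 × 32.83 = 65.7.
Round up to the next whole participant.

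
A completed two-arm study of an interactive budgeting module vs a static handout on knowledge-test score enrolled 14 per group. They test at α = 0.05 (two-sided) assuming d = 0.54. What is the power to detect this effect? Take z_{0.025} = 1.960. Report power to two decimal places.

power ≈ 0.30

For two equal groups, power = Φ(d·√(n/2) − z_{α/2}).
d·√(n/2) = 0.54 × √(14/2) = 0.54 × 2.646 = 1.429.
z_β = 1.429 − 1.960 = -0.531.
Power = Φ(-0.531) = 0.298.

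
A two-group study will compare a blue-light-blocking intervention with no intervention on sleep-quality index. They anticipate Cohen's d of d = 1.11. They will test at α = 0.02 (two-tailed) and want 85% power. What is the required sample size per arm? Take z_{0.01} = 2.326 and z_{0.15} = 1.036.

n = 19 per group

For two independent groups with equal n: n = 2·((z_{α/2} + z_β) / d)².
z_{α/2} + z_β = 2.326 + 1.036 = 3.362.
n = 2 × (3.362 / 1.11)² = 2 × 3.029² = 2 × 9.17 = 18.3.
Round up to the next whole participant.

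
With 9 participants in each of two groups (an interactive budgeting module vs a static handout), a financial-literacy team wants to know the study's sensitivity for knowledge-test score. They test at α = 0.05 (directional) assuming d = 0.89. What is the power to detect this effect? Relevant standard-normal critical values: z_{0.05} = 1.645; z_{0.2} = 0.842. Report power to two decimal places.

power ≈ 0.60

For two equal groups, power = Φ(d·√(n/2) − z_{α}).
d·√(n/2) = 0.89 × √(9/2) = 0.89 × 2.121 = 1.888.
z_β = 1.888 − 1.645 = 0.243.
Power = Φ(0.243) = 0.596.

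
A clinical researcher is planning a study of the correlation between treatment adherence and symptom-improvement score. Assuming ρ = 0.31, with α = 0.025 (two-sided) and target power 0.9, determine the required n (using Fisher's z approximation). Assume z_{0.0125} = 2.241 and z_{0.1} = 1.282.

Fisher's z: C = ½·ln((1+r)/(1−r)) = ½·ln(1.8986) = 0.3205.
n = ((z_{α/2} + z_β)/C)² + 3.
(2.241 + 1.282) / 0.3205 = 3.523 / 0.3205 = 10.992.
n = 10.992² + 3 = 120.83 + 3 = 123.8.
Round up.

n = 124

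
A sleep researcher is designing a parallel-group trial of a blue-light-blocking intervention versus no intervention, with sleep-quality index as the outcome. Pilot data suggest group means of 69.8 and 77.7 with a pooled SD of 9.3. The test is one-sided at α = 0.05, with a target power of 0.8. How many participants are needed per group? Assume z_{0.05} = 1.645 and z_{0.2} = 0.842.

n = 18 per group

Cohen's d = |M₁ − M₂| / SD_pooled = |69.8 − 77.7| / 9.3 = 7.9 / 9.3 = 0.849.
For two independent groups with equal n: n = 2·((z_{α} + z_β) / d)².
z_{α} + z_β = 1.645 + 0.842 = 2.487.
n = 2 × (2.487 / 0.849)² = 2 × 2.929² = 2 × 8.58 = 17.2.
Round up to the next whole participant.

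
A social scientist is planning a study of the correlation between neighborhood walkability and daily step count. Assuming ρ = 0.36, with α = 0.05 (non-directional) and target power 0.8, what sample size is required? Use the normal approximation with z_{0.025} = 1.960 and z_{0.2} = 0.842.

n = 59

Fisher's z: C = ½·ln((1+r)/(1−r)) = ½·ln(2.1250) = 0.3769.
n = ((z_{α/2} + z_β)/C)² + 3.
(1.960 + 0.842) / 0.3769 = 2.802 / 0.3769 = 7.434.
n = 7.434² + 3 = 55.27 + 3 = 58.3.
Round up.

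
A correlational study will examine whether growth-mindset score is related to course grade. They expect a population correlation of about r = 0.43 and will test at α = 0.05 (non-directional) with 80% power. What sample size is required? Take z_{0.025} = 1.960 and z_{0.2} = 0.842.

Fisher's z: C = ½·ln((1+r)/(1−r)) = ½·ln(2.5088) = 0.4599.
n = ((z_{α/2} + z_β)/C)² + 3.
(1.960 + 0.842) / 0.4599 = 2.802 / 0.4599 = 6.093.
n = 6.093² + 3 = 37.12 + 3 = 40.1.
Round up.

n = 41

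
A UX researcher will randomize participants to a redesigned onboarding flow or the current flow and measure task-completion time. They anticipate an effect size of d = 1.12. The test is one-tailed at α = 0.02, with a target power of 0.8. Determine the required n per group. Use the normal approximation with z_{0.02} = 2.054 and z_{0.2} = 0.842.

n = 14 per group

For two independent groups with equal n: n = 2·((z_{α} + z_β) / d)².
z_{α} + z_β = 2.054 + 0.842 = 2.896.
n = 2 × (2.896 / 1.12)² = 2 × 2.586² = 2 × 6.69 = 13.4.
Round up to the next whole participant.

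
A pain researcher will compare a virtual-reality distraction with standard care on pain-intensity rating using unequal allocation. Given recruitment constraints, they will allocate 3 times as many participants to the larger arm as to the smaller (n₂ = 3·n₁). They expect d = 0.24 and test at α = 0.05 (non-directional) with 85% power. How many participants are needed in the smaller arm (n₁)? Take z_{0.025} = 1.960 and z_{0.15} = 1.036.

n₁ = 208

With allocation ratio k = n₂/n₁ = 3, Var(x̄₁−x̄₂) = σ²(1/n₁ + 1/(k·n₁)) = σ²·(k+1)/(k·n₁).
So n₁ = (1 + 1/k)·((z_{α/2} + z_β)/d)² = 1.333 × (2.996/0.24)².
n₁ = 1.333 × 155.83 = 207.8.
Round up: n₁ = 208, giving n₂ = 3 × 208 = 624.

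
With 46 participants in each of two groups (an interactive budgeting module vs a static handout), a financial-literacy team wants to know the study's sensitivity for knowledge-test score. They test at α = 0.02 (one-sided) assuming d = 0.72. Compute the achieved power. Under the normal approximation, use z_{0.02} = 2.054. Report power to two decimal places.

For two equal groups, power = Φ(d·√(n/2) − z_{α}).
d·√(n/2) = 0.72 × √(46/2) = 0.72 × 4.796 = 3.453.
z_β = 3.453 − 2.054 = 1.399.
Power = Φ(1.399) = 0.919.

power ≈ 0.92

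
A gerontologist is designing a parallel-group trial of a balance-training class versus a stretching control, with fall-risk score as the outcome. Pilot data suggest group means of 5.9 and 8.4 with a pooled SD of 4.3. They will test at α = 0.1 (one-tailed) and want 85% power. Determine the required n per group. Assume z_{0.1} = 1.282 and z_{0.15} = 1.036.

n = 32 per group

Cohen's d = |M₁ − M₂| / SD_pooled = |5.9 − 8.4| / 4.3 = 2.5 / 4.3 = 0.581.
For two independent groups with equal n: n = 2·((z_{α} + z_β) / d)².
z_{α} + z_β = 1.282 + 1.036 = 2.318.
n = 2 × (2.318 / 0.581)² = 2 × 3.990² = 2 × 15.92 = 31.8.
Round up to the next whole participant.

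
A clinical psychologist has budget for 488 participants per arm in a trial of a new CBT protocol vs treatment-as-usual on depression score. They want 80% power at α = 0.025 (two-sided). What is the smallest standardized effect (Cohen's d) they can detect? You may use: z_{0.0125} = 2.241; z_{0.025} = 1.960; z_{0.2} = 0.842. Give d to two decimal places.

For two independent groups of n = 488 each: d_min = (z_{α/2} + z_β)·√(2/n).
z-sum = 2.241 + 0.842 = 3.083.
d_min = 3.083 × √(2/488) = 3.083 × 0.0640 = 0.197.

d_min ≈ 0.20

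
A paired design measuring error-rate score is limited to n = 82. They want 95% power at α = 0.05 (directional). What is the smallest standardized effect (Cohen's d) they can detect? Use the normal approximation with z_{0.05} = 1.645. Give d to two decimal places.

d_min ≈ 0.36

For a single sample (or paired design) of n = 82: d_min = (z_{α} + z_β)/√n.
z-sum = 1.645 + 1.645 = 3.290.
d_min = 3.290 / √82 = 3.290 / 9.055 = 0.363.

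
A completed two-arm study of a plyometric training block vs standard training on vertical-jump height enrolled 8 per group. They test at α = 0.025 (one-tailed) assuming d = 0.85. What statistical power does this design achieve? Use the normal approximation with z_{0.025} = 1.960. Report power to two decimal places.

For two equal groups, power = Φ(d·√(n/2) − z_{α}).
d·√(n/2) = 0.85 × √(8/2) = 0.85 × 2.000 = 1.700.
z_β = 1.700 − 1.960 = -0.260.
Power = Φ(-0.260) = 0.397.

power ≈ 0.40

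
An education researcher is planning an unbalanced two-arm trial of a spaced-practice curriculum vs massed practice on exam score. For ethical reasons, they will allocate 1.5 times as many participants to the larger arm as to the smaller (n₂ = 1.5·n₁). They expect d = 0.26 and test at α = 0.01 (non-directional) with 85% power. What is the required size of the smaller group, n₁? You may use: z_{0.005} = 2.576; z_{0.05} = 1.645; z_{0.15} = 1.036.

With allocation ratio k = n₂/n₁ = 1.5, Var(x̄₁−x̄₂) = σ²(1/n₁ + 1/(k·n₁)) = σ²·(k+1)/(k·n₁).
So n₁ = (1 + 1/k)·((z_{α/2} + z_β)/d)² = 1.667 × (3.612/0.26)².
n₁ = 1.667 × 193.00 = 321.7.
Round up: n₁ = 322, giving n₂ = 1.5 × 322 = 483.

n₁ = 322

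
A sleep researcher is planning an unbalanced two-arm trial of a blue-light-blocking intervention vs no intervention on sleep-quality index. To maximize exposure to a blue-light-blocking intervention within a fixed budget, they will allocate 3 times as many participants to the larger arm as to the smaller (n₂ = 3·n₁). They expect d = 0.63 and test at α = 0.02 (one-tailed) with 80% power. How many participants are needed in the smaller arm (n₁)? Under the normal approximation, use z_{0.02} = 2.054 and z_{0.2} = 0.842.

With allocation ratio k = n₂/n₁ = 3, Var(x̄₁−x̄₂) = σ²(1/n₁ + 1/(k·n₁)) = σ²·(k+1)/(k·n₁).
So n₁ = (1 + 1/k)·((z_{α} + z_β)/d)² = 1.333 × (2.896/0.63)².
n₁ = 1.333 × 21.13 = 28.2.
Round up: n₁ = 29, giving n₂ = 3 × 29 = 87.

n₁ = 29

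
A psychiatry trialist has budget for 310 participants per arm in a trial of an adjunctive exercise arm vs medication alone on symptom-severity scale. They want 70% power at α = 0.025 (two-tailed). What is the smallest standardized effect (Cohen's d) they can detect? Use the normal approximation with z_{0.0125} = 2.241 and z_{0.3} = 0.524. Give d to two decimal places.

d_min ≈ 0.22

For two independent groups of n = 310 each: d_min = (z_{α/2} + z_β)·√(2/n).
z-sum = 2.241 + 0.524 = 2.765.
d_min = 2.765 × √(2/310) = 2.765 × 0.0803 = 0.222.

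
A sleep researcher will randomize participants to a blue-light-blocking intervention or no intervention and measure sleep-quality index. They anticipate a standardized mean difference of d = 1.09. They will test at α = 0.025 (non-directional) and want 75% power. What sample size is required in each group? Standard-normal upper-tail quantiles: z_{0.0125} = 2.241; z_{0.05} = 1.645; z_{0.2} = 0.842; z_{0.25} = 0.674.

n = 15 per group

For two independent groups with equal n: n = 2·((z_{α/2} + z_β) / d)².
z_{α/2} + z_β = 2.241 + 0.674 = 2.915.
n = 2 × (2.915 / 1.09)² = 2 × 2.674² = 2 × 7.15 = 14.3.
Round up to the next whole participant.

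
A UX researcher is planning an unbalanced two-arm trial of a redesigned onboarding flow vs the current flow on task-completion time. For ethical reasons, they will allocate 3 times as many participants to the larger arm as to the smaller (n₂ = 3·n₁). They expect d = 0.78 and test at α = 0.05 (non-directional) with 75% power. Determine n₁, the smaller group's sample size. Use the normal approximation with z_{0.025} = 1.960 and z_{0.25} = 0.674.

n₁ = 16

With allocation ratio k = n₂/n₁ = 3, Var(x̄₁−x̄₂) = σ²(1/n₁ + 1/(k·n₁)) = σ²·(k+1)/(k·n₁).
So n₁ = (1 + 1/k)·((z_{α/2} + z_β)/d)² = 1.333 × (2.634/0.78)².
n₁ = 1.333 × 11.40 = 15.2.
Round up: n₁ = 16, giving n₂ = 3 × 16 = 48.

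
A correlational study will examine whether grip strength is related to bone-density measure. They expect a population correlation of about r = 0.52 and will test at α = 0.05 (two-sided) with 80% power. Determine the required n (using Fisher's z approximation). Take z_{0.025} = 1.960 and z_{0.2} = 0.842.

n = 27

Fisher's z: C = ½·ln((1+r)/(1−r)) = ½·ln(3.1667) = 0.5763.
n = ((z_{α/2} + z_β)/C)² + 3.
(1.960 + 0.842) / 0.5763 = 2.802 / 0.5763 = 4.862.
n = 4.862² + 3 = 23.64 + 3 = 26.6.
Round up.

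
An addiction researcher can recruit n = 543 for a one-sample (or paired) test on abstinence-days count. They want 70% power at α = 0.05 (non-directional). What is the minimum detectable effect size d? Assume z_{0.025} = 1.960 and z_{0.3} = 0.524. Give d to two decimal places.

d_min ≈ 0.11

For a single sample (or paired design) of n = 543: d_min = (z_{α/2} + z_β)/√n.
z-sum = 1.960 + 0.524 = 2.484.
d_min = 2.484 / √543 = 2.484 / 23.302 = 0.107.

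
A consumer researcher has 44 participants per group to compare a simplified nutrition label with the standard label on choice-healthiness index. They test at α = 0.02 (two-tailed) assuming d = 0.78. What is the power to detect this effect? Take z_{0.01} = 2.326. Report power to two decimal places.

power ≈ 0.91

For two equal groups, power = Φ(d·√(n/2) − z_{α/2}).
d·√(n/2) = 0.78 × √(44/2) = 0.78 × 4.690 = 3.659.
z_β = 3.659 − 2.326 = 1.333.
Power = Φ(1.333) = 0.909.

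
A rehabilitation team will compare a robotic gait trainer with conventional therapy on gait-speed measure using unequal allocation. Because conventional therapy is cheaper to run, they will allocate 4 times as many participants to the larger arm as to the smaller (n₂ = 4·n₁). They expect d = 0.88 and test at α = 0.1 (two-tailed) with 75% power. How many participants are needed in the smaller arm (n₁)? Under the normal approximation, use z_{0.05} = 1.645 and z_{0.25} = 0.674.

With allocation ratio k = n₂/n₁ = 4, Var(x̄₁−x̄₂) = σ²(1/n₁ + 1/(k·n₁)) = σ²·(k+1)/(k·n₁).
So n₁ = (1 + 1/k)·((z_{α/2} + z_β)/d)² = 1.250 × (2.319/0.88)².
n₁ = 1.250 × 6.94 = 8.7.
Round up: n₁ = 9, giving n₂ = 4 × 9 = 36.

n₁ = 9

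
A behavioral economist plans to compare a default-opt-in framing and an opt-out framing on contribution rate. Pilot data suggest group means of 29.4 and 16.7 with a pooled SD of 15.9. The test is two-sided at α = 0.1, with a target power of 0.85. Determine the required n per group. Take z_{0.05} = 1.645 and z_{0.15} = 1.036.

n = 23 per group

Cohen's d = |M₁ − M₂| / SD_pooled = |29.4 − 16.7| / 15.9 = 12.7 / 15.9 = 0.799.
For two independent groups with equal n: n = 2·((z_{α/2} + z_β) / d)².
z_{α/2} + z_β = 1.645 + 1.036 = 2.681.
n = 2 × (2.681 / 0.799)² = 2 × 3.355² = 2 × 11.26 = 22.5.
Round up to the next whole participant.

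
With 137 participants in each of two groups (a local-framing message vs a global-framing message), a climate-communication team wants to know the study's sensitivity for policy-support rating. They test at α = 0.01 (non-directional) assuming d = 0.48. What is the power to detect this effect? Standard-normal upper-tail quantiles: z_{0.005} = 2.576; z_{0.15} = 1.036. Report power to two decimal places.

For two equal groups, power = Φ(d·√(n/2) − z_{α/2}).
d·√(n/2) = 0.48 × √(137/2) = 0.48 × 8.276 = 3.973.
z_β = 3.973 − 2.576 = 1.397.
Power = Φ(1.397) = 0.919.

power ≈ 0.92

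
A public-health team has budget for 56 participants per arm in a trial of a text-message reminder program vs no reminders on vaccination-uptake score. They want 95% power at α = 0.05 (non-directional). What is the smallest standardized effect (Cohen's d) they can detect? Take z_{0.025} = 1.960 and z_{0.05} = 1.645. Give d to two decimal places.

For two independent groups of n = 56 each: d_min = (z_{α/2} + z_β)·√(2/n).
z-sum = 1.960 + 1.645 = 3.605.
d_min = 3.605 × √(2/56) = 3.605 × 0.1890 = 0.681.

d_min ≈ 0.68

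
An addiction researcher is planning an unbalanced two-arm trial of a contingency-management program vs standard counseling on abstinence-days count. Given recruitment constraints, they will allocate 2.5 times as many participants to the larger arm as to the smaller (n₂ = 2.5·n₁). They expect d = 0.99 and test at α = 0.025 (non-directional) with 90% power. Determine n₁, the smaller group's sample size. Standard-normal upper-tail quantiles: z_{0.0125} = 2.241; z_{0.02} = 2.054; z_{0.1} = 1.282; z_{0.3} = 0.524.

With allocation ratio k = n₂/n₁ = 2.5, Var(x̄₁−x̄₂) = σ²(1/n₁ + 1/(k·n₁)) = σ²·(k+1)/(k·n₁).
So n₁ = (1 + 1/k)·((z_{α/2} + z_β)/d)² = 1.400 × (3.523/0.99)².
n₁ = 1.400 × 12.66 = 17.7.
Round up: n₁ = 18, giving n₂ = 2.5 × 18 = 45.

n₁ = 18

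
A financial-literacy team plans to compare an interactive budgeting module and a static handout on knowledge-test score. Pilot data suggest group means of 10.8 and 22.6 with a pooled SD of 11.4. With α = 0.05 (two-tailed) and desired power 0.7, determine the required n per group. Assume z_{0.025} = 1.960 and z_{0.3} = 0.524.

Cohen's d = |M₁ − M₂| / SD_pooled = |10.8 − 22.6| / 11.4 = 11.8 / 11.4 = 1.035.
For two independent groups with equal n: n = 2·((z_{α/2} + z_β) / d)².
z_{α/2} + z_β = 1.960 + 0.524 = 2.484.
n = 2 × (2.484 / 1.035)² = 2 × 2.400² = 2 × 5.76 = 11.5.
Round up to the next whole participant.

n = 12 per group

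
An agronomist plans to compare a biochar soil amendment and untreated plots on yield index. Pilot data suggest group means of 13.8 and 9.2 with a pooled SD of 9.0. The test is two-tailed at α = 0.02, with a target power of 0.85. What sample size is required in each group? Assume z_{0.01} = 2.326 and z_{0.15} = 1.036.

Cohen's d = |M₁ − M₂| / SD_pooled = |13.8 − 9.2| / 9.0 = 4.6 / 9.0 = 0.511.
For two independent groups with equal n: n = 2·((z_{α/2} + z_β) / d)².
z_{α/2} + z_β = 2.326 + 1.036 = 3.362.
n = 2 × (3.362 / 0.511)² = 2 × 6.579² = 2 × 43.29 = 86.6.
Round up to the next whole participant.

n = 87 per group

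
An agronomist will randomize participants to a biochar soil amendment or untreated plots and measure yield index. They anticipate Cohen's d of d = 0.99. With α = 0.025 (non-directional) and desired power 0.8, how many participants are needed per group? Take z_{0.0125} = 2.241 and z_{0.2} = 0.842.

For two independent groups with equal n: n = 2·((z_{α/2} + z_β) / d)².
z_{α/2} + z_β = 2.241 + 0.842 = 3.083.
n = 2 × (3.083 / 0.99)² = 2 × 3.114² = 2 × 9.70 = 19.4.
Round up to the next whole participant.

n = 20 per group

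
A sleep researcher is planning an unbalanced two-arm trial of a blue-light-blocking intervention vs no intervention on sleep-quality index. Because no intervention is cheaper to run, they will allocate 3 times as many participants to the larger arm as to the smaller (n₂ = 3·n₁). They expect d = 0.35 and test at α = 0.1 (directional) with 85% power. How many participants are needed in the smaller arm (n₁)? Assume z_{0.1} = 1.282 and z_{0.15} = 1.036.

With allocation ratio k = n₂/n₁ = 3, Var(x̄₁−x̄₂) = σ²(1/n₁ + 1/(k·n₁)) = σ²·(k+1)/(k·n₁).
So n₁ = (1 + 1/k)·((z_{α} + z_β)/d)² = 1.333 × (2.318/0.35)².
n₁ = 1.333 × 43.86 = 58.5.
Round up: n₁ = 59, giving n₂ = 3 × 59 = 177.

n₁ = 59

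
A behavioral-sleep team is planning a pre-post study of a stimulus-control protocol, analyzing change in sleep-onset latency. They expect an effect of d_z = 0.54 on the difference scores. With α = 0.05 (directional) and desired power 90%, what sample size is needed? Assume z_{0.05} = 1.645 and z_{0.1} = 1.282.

n = 30 pairs

For a paired (one-sample on differences) test: n = ((z_{α} + z_β) / d)².
z_{α} + z_β = 1.645 + 1.282 = 2.927.
n = (2.927 / 0.54)² = 5.420² = 29.38.
Round up.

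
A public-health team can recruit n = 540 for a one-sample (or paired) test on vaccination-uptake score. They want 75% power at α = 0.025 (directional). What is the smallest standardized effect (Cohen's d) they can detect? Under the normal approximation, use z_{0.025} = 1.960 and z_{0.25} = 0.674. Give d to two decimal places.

For a single sample (or paired design) of n = 540: d_min = (z_{α} + z_β)/√n.
z-sum = 1.960 + 0.674 = 2.634.
d_min = 2.634 / √540 = 2.634 / 23.238 = 0.113.

d_min ≈ 0.11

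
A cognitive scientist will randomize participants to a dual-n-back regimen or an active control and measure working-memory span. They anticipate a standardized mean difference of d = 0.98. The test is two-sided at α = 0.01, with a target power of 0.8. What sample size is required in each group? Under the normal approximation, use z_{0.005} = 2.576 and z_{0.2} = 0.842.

For two independent groups with equal n: n = 2·((z_{α/2} + z_β) / d)².
z_{α/2} + z_β = 2.576 + 0.842 = 3.418.
n = 2 × (3.418 / 0.98)² = 2 × 3.488² = 2 × 12.16 = 24.3.
Round up to the next whole participant.

n = 25 per group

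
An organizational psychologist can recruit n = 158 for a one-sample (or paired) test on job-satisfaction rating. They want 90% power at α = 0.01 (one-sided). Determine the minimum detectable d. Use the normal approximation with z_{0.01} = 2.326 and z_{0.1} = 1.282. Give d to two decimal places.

For a single sample (or paired design) of n = 158: d_min = (z_{α} + z_β)/√n.
z-sum = 2.326 + 1.282 = 3.608.
d_min = 3.608 / √158 = 3.608 / 12.570 = 0.287.

d_min ≈ 0.29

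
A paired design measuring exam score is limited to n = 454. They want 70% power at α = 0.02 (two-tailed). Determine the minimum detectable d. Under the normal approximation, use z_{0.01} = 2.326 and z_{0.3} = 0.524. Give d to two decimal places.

For a single sample (or paired design) of n = 454: d_min = (z_{α/2} + z_β)/√n.
z-sum = 2.326 + 0.524 = 2.850.
d_min = 2.850 / √454 = 2.850 / 21.307 = 0.134.

d_min ≈ 0.13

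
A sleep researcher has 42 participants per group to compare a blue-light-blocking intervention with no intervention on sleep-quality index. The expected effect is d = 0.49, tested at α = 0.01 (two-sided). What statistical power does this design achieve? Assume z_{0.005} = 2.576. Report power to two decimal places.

For two equal groups, power = Φ(d·√(n/2) − z_{α/2}).
d·√(n/2) = 0.49 × √(42/2) = 0.49 × 4.583 = 2.245.
z_β = 2.245 − 2.576 = -0.331.
Power = Φ(-0.331) = 0.370.

power ≈ 0.37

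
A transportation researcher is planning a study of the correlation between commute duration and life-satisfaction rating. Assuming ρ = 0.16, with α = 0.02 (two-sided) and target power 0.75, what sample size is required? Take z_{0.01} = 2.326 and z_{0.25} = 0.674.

Fisher's z: C = ½·ln((1+r)/(1−r)) = ½·ln(1.3810) = 0.1614.
n = ((z_{α/2} + z_β)/C)² + 3.
(2.326 + 0.674) / 0.1614 = 3.000 / 0.1614 = 18.587.
n = 18.587² + 3 = 345.49 + 3 = 348.5.
Round up.

n = 349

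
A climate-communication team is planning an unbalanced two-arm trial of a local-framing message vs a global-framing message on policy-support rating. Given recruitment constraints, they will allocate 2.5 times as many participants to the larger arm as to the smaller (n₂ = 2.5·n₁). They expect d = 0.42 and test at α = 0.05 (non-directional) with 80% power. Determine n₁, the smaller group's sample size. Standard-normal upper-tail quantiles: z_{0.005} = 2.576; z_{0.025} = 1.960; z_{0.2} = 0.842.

n₁ = 63

With allocation ratio k = n₂/n₁ = 2.5, Var(x̄₁−x̄₂) = σ²(1/n₁ + 1/(k·n₁)) = σ²·(k+1)/(k·n₁).
So n₁ = (1 + 1/k)·((z_{α/2} + z_β)/d)² = 1.400 × (2.802/0.42)².
n₁ = 1.400 × 44.51 = 62.3.
Round up: n₁ = 63, giving n₂ = ⌈2.5 × 63⌉ = ⌈157.5⌉ = 158.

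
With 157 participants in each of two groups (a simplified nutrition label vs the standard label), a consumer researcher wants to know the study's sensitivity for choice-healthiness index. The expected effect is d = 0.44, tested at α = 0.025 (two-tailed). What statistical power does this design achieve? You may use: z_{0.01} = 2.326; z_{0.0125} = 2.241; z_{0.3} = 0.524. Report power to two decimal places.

For two equal groups, power = Φ(d·√(n/2) − z_{α/2}).
d·√(n/2) = 0.44 × √(157/2) = 0.44 × 8.860 = 3.898.
z_β = 3.898 − 2.241 = 1.657.
Power = Φ(1.657) = 0.951.

power ≈ 0.95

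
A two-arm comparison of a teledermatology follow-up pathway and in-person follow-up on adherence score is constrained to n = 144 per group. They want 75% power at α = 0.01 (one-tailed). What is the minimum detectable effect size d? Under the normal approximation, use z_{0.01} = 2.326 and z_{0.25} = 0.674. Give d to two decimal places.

d_min ≈ 0.35

For two independent groups of n = 144 each: d_min = (z_{α} + z_β)·√(2/n).
z-sum = 2.326 + 0.674 = 3.000.
d_min = 3.000 × √(2/144) = 3.000 × 0.1179 = 0.354.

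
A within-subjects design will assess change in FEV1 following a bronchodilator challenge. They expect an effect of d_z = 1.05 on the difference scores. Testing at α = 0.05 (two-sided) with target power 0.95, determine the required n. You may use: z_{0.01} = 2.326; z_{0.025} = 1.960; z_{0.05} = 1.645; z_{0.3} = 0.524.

For a paired (one-sample on differences) test: n = ((z_{α/2} + z_β) / d)².
z_{α/2} + z_β = 1.960 + 1.645 = 3.605.
n = (3.605 / 1.05)² = 3.433² = 11.79.
Round up.

n = 12 pairs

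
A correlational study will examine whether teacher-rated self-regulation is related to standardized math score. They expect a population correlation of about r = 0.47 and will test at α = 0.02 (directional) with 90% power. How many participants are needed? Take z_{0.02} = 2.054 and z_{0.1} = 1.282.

Fisher's z: C = ½·ln((1+r)/(1−r)) = ½·ln(2.7736) = 0.5101.
n = ((z_{α} + z_β)/C)² + 3.
(2.054 + 1.282) / 0.5101 = 3.336 / 0.5101 = 6.540.
n = 6.540² + 3 = 42.77 + 3 = 45.8.
Round up.

n = 46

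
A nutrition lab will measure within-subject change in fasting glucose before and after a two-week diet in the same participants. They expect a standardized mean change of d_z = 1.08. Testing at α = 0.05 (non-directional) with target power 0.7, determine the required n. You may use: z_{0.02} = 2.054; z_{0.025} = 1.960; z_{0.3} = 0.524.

n = 6 pairs

For a paired (one-sample on differences) test: n = ((z_{α/2} + z_β) / d)².
z_{α/2} + z_β = 1.960 + 0.524 = 2.484.
n = (2.484 / 1.08)² = 2.300² = 5.29.
Round up.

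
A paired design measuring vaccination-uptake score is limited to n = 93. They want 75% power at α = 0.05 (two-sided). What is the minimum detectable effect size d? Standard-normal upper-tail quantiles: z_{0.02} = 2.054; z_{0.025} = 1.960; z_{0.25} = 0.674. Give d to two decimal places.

For a single sample (or paired design) of n = 93: d_min = (z_{α/2} + z_β)/√n.
z-sum = 1.960 + 0.674 = 2.634.
d_min = 2.634 / √93 = 2.634 / 9.644 = 0.273.

d_min ≈ 0.27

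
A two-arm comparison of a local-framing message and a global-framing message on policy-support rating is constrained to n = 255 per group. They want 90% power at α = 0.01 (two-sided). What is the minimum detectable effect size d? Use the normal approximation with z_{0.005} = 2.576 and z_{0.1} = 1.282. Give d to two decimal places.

d_min ≈ 0.34

For two independent groups of n = 255 each: d_min = (z_{α/2} + z_β)·√(2/n).
z-sum = 2.576 + 1.282 = 3.858.
d_min = 3.858 × √(2/255) = 3.858 × 0.0886 = 0.342.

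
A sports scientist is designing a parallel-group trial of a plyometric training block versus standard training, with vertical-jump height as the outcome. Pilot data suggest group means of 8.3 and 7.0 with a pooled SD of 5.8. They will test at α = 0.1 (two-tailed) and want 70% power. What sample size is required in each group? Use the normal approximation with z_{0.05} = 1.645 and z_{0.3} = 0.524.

Cohen's d = |M₁ − M₂| / SD_pooled = |8.3 − 7.0| / 5.8 = 1.3 / 5.8 = 0.224.
For two independent groups with equal n: n = 2·((z_{α/2} + z_β) / d)².
z_{α/2} + z_β = 1.645 + 0.524 = 2.169.
n = 2 × (2.169 / 0.224)² = 2 × 9.683² = 2 × 93.76 = 187.5.
Round up to the next whole participant.

n = 188 per group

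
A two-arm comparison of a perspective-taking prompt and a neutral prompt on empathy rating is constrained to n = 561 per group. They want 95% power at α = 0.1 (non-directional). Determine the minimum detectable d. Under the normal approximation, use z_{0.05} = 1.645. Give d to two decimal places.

d_min ≈ 0.20

For two independent groups of n = 561 each: d_min = (z_{α/2} + z_β)·√(2/n).
z-sum = 1.645 + 1.645 = 3.290.
d_min = 3.290 × √(2/561) = 3.290 × 0.0597 = 0.196.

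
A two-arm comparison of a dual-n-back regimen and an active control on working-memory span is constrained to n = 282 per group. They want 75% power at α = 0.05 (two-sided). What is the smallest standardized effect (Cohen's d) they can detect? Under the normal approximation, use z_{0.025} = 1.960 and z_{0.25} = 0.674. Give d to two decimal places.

d_min ≈ 0.22

For two independent groups of n = 282 each: d_min = (z_{α/2} + z_β)·√(2/n).
z-sum = 1.960 + 0.674 = 2.634.
d_min = 2.634 × √(2/282) = 2.634 × 0.0842 = 0.222.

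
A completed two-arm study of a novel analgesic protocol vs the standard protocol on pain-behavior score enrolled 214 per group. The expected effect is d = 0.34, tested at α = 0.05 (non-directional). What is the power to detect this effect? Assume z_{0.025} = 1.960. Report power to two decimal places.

power ≈ 0.94

For two equal groups, power = Φ(d·√(n/2) − z_{α/2}).
d·√(n/2) = 0.34 × √(214/2) = 0.34 × 10.344 = 3.517.
z_β = 3.517 − 1.960 = 1.557.
Power = Φ(1.557) = 0.940.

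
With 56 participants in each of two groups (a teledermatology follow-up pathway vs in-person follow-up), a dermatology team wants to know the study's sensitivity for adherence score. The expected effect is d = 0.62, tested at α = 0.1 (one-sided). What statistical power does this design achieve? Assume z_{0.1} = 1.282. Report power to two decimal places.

power ≈ 0.98

For two equal groups, power = Φ(d·√(n/2) − z_{α}).
d·√(n/2) = 0.62 × √(56/2) = 0.62 × 5.292 = 3.281.
z_β = 3.281 − 1.282 = 1.999.
Power = Φ(1.999) = 0.977.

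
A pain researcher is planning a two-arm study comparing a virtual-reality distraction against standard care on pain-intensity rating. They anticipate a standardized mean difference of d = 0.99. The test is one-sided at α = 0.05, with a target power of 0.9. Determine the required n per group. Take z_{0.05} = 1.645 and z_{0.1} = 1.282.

For two independent groups with equal n: n = 2·((z_{α} + z_β) / d)².
z_{α} + z_β = 1.645 + 1.282 = 2.927.
n = 2 × (2.927 / 0.99)² = 2 × 2.957² = 2 × 8.74 = 17.5.
Round up to the next whole participant.

n = 18 per group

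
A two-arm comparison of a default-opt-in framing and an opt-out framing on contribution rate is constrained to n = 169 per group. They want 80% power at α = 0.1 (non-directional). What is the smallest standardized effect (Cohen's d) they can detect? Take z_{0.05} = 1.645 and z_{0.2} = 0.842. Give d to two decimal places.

For two independent groups of n = 169 each: d_min = (z_{α/2} + z_β)·√(2/n).
z-sum = 1.645 + 0.842 = 2.487.
d_min = 2.487 × √(2/169) = 2.487 × 0.1088 = 0.271.

d_min ≈ 0.27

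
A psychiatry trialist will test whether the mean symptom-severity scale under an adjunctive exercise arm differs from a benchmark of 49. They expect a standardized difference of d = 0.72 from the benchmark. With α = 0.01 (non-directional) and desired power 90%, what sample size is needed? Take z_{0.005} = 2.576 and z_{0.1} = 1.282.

For a one-sample test: n = ((z_{α/2} + z_β) / d)².
z_{α/2} + z_β = 2.576 + 1.282 = 3.858.
n = (3.858 / 0.72)² = 5.358² = 28.71.
Round up.

n = 29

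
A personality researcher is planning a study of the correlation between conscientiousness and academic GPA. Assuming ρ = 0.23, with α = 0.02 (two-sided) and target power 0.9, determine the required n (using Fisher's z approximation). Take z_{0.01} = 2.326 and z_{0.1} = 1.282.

Fisher's z: C = ½·ln((1+r)/(1−r)) = ½·ln(1.5974) = 0.2342.
n = ((z_{α/2} + z_β)/C)² + 3.
(2.326 + 1.282) / 0.2342 = 3.608 / 0.2342 = 15.406.
n = 15.406² + 3 = 237.33 + 3 = 240.3.
Round up.

n = 241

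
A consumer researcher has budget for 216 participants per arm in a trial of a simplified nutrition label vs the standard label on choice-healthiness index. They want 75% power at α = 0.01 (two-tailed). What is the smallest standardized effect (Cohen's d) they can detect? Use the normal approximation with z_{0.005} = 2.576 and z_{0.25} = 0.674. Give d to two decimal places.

For two independent groups of n = 216 each: d_min = (z_{α/2} + z_β)·√(2/n).
z-sum = 2.576 + 0.674 = 3.250.
d_min = 3.250 × √(2/216) = 3.250 × 0.0962 = 0.313.

d_min ≈ 0.31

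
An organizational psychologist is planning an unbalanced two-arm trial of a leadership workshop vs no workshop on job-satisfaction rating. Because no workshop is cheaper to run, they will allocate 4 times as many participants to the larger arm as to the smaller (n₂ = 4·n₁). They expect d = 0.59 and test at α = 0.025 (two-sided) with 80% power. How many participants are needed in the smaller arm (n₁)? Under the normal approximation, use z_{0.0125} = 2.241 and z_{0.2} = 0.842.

n₁ = 35

With allocation ratio k = n₂/n₁ = 4, Var(x̄₁−x̄₂) = σ²(1/n₁ + 1/(k·n₁)) = σ²·(k+1)/(k·n₁).
So n₁ = (1 + 1/k)·((z_{α/2} + z_β)/d)² = 1.250 × (3.083/0.59)².
n₁ = 1.250 × 27.31 = 34.1.
Round up: n₁ = 35, giving n₂ = 4 × 35 = 140.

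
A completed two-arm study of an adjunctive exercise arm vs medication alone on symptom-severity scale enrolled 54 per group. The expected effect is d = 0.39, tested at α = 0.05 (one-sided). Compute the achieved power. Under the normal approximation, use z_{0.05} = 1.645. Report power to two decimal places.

power ≈ 0.65

For two equal groups, power = Φ(d·√(n/2) − z_{α}).
d·√(n/2) = 0.39 × √(54/2) = 0.39 × 5.196 = 2.026.
z_β = 2.026 − 1.645 = 0.381.
Power = Φ(0.381) = 0.649.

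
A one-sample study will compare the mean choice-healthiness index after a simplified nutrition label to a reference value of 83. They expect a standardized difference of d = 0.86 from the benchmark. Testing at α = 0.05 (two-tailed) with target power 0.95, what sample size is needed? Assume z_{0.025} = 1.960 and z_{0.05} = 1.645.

n = 18

For a one-sample test: n = ((z_{α/2} + z_β) / d)².
z_{α/2} + z_β = 1.960 + 1.645 = 3.605.
n = (3.605 / 0.86)² = 4.192² = 17.57.
Round up.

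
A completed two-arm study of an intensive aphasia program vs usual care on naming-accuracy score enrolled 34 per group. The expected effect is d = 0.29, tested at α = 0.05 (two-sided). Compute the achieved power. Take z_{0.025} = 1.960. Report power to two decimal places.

power ≈ 0.22

For two equal groups, power = Φ(d·√(n/2) − z_{α/2}).
d·√(n/2) = 0.29 × √(34/2) = 0.29 × 4.123 = 1.196.
z_β = 1.196 − 1.960 = -0.764.
Power = Φ(-0.764) = 0.222.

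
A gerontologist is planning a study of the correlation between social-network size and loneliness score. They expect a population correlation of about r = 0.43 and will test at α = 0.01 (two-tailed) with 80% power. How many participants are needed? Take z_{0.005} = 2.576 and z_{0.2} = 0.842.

n = 59

Fisher's z: C = ½·ln((1+r)/(1−r)) = ½·ln(2.5088) = 0.4599.
n = ((z_{α/2} + z_β)/C)² + 3.
(2.576 + 0.842) / 0.4599 = 3.418 / 0.4599 = 7.432.
n = 7.432² + 3 = 55.24 + 3 = 58.2.
Round up.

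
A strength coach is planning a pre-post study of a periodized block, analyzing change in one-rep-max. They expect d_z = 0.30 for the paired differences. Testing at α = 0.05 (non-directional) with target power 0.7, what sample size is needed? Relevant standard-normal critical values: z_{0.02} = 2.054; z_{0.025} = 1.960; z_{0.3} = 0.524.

n = 69 pairs

For a paired (one-sample on differences) test: n = ((z_{α/2} + z_β) / d)².
z_{α/2} + z_β = 1.960 + 0.524 = 2.484.
n = (2.484 / 0.30)² = 8.280² = 68.56.
Round up.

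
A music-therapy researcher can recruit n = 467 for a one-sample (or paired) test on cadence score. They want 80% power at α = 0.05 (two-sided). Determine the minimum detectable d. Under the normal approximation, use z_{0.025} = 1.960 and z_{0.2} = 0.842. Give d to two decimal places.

For a single sample (or paired design) of n = 467: d_min = (z_{α/2} + z_β)/√n.
z-sum = 1.960 + 0.842 = 2.802.
d_min = 2.802 / √467 = 2.802 / 21.610 = 0.130.

d_min ≈ 0.13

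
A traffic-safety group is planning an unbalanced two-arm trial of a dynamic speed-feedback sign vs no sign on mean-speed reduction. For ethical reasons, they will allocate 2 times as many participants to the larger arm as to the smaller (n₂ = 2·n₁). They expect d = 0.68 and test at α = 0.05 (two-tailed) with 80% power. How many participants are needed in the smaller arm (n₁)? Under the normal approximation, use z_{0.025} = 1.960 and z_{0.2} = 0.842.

With allocation ratio k = n₂/n₁ = 2, Var(x̄₁−x̄₂) = σ²(1/n₁ + 1/(k·n₁)) = σ²·(k+1)/(k·n₁).
So n₁ = (1 + 1/k)·((z_{α/2} + z_β)/d)² = 1.500 × (2.802/0.68)².
n₁ = 1.500 × 16.98 = 25.5.
Round up: n₁ = 26, giving n₂ = 2 × 26 = 52.

n₁ = 26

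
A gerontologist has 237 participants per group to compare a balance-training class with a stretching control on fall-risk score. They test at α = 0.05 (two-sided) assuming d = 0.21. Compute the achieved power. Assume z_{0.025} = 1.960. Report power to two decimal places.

power ≈ 0.63

For two equal groups, power = Φ(d·√(n/2) − z_{α/2}).
d·√(n/2) = 0.21 × √(237/2) = 0.21 × 10.886 = 2.286.
z_β = 2.286 − 1.960 = 0.326.
Power = Φ(0.326) = 0.628.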